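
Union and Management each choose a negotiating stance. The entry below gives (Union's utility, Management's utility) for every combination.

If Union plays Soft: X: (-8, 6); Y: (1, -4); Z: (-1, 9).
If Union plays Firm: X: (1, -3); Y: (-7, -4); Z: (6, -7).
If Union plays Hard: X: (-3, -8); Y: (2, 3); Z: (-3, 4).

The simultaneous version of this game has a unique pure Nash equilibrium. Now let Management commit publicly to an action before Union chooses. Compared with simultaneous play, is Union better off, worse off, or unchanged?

Work backward from Union's decision.
- X: Union compares -8, 1, -3 and picks Firm; Management would get -3.
- Y: Union compares 1, -7, 2 and picks Hard; Management would get 3.
- Z: Union compares -1, 6, -3 and picks Firm; Management would get -7.
Maximizing over -3, 3, -7, Management chooses Y. Subgame-perfect outcome: (Hard, Y) with payoffs (2, 3).
Under simultaneous play:
Union's best replies: X→Firm; Y→Hard; Z→Firm.
Management's best replies: Soft→Z; Firm→X; Hard→Z.
Only (Firm, X) has each player best-responding; Nash payoffs (1, -3).
Union earns 2 sequentially versus 1 at the Nash outcome: better off.

better off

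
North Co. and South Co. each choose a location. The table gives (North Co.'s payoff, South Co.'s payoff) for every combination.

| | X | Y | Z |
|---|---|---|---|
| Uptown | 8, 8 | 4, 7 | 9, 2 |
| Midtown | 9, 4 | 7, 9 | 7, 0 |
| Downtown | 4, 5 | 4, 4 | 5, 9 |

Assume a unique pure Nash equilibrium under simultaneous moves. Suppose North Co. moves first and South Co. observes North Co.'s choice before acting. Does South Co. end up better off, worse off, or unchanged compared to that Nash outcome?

South Co. best-responds to each possible North Co. move:
- Uptown: South Co. compares 8, 7, 2 and picks X; North Co. would get 8.
- Midtown: South Co. compares 4, 9, 0 and picks Y; North Co. would get 7.
- Downtown: South Co. compares 5, 4, 9 and picks Z; North Co. would get 5.
Maximizing over 8, 7, 5, North Co. chooses Uptown. Subgame-perfect outcome: (Uptown, X) with payoffs (8, 8).
Now find the simultaneous Nash equilibrium.
North Co.'s best replies: X→Midtown; Y→Midtown; Z→Uptown.
South Co.'s best replies: Uptown→X; Midtown→Y; Downtown→Z.
The unique mutual best reply is (Midtown, Y), giving (7, 9).
South Co. earns 8 sequentially versus 9 at the Nash outcome: worse off.

worse off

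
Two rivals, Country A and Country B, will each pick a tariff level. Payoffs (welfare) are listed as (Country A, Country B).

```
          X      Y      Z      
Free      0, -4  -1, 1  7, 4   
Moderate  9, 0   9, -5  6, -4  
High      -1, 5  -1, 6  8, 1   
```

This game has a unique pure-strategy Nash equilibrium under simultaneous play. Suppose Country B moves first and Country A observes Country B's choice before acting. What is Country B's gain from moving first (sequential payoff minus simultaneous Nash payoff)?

Country A best-responds to each possible Country B move:
- X: BR = Moderate, leader payoff 0.
- Y: BR = Moderate, leader payoff -5.
- Z: BR = High, leader payoff 1.
Among 0, -5, 1, the best is 1 at Z. Subgame-perfect outcome: (High, Z) with payoffs (8, 1).
Now find the simultaneous Nash equilibrium.
Country A's best replies: X→Moderate; Y→Moderate; Z→High.
Country B's best replies: Free→Z; Moderate→X; High→Y.
The unique mutual best reply is (Moderate, X), giving (9, 0).
Country B's commitment gain: 1 − 0 = 1.

1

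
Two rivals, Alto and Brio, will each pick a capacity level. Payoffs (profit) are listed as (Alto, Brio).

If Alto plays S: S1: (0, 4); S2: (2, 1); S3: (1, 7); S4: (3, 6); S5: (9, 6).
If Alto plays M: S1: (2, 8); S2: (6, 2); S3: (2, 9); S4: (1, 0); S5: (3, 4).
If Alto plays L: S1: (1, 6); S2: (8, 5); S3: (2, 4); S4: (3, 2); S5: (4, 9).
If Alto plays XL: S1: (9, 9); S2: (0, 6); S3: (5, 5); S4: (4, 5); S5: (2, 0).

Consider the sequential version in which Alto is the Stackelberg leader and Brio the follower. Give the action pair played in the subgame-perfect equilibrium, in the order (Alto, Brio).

Brio best-responds to each possible Alto move:
- S: Brio compares 4, 1, 7, 6, 6 and picks S3; Alto would get 1.
- M: Brio compares 8, 2, 9, 0, 4 and picks S3; Alto would get 2.
- L: Brio compares 6, 5, 4, 2, 9 and picks S5; Alto would get 4.
- XL: Brio compares 9, 6, 5, 5, 0 and picks S1; Alto would get 9.
Alto's induced payoffs are 1, 2, 4, 9, so Alto commits to XL. Subgame-perfect outcome: (XL, S1) with payoffs (9, 9).

(XL, S1)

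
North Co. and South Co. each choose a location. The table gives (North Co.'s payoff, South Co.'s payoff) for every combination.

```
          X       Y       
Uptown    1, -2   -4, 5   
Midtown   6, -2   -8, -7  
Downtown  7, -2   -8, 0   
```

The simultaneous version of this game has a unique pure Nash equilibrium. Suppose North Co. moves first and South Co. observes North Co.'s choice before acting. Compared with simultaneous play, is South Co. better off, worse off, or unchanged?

Backward induction with North Co. moving first.
- Uptown: South Co. compares -2, 5 and picks Y; North Co. would get -4.
- Midtown: South Co. compares -2, -7 and picks X; North Co. would get 6.
- Downtown: South Co. compares -2, 0 and picks Y; North Co. would get -8.
Among -4, 6, -8, the best is 6 at Midtown. Subgame-perfect outcome: (Midtown, X) with payoffs (6, -2).
Now find the simultaneous Nash equilibrium.
North Co.'s best replies: X→Downtown; Y→Uptown.
South Co.'s best replies: Uptown→Y; Midtown→X; Downtown→Y.
Only (Uptown, Y) has each player best-responding; Nash payoffs (-4, 5).
South Co. earns -2 sequentially versus 5 at the Nash outcome: worse off.

worse off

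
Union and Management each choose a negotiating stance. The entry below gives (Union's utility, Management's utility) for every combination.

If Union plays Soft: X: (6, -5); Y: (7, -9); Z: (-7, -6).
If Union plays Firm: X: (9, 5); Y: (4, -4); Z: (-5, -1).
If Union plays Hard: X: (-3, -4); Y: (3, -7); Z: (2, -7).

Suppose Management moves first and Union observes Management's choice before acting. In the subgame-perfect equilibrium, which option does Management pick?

X

Solve by backward induction (Management leads).
- X: BR = Firm, leader payoff 5.
- Y: BR = Soft, leader payoff -9.
- Z: BR = Hard, leader payoff -7.
Maximizing over 5, -9, -7, Management chooses X. Subgame-perfect outcome: (Firm, X) with payoffs (9, 5).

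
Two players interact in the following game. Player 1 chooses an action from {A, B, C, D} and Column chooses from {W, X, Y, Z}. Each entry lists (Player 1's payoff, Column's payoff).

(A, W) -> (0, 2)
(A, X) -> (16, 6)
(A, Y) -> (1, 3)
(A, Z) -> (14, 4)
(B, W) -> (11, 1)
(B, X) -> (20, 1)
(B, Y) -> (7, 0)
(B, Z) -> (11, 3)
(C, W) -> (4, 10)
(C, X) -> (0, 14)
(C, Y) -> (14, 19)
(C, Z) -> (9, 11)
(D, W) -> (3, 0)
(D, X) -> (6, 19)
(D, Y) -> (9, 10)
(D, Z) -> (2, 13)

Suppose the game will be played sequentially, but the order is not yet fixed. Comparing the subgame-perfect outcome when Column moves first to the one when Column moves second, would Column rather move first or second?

first

If Player 1 leads: Column's best replies are A→X, B→Z, C→Y, D→X; Player 1's induced payoffs 16, 11, 14, 6; outcome (A, X), payoffs (16, 6).
If Column leads: Player 1's best replies are W→B, X→B, Y→C, Z→A; Column's induced payoffs 1, 1, 19, 4; outcome (C, Y), payoffs (14, 19).
Column gets 19 moving first and 6 moving second, so Column prefers to move first.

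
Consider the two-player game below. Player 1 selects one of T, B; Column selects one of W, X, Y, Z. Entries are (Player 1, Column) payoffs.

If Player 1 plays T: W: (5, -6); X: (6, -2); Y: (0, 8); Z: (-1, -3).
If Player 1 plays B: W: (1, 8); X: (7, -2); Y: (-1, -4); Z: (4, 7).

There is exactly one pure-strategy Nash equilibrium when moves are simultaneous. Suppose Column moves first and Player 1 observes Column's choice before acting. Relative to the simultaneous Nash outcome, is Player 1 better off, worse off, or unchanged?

unchanged

Player 1 best-responds to each possible Column move:
- W → Player 1 plays T (best of 5, 1); Column gets -6.
- X → Player 1 plays B (best of 6, 7); Column gets -2.
- Y → Player 1 plays T (best of 0, -1); Column gets 8.
- Z → Player 1 plays B (best of -1, 4); Column gets 7.
Maximizing over -6, -2, 8, 7, Column chooses Y. Subgame-perfect outcome: (T, Y) with payoffs (0, 8).
For the simultaneous game, intersect best replies.
Player 1's best replies: W→T; X→B; Y→T; Z→B.
Column's best replies: T→Y; B→W.
The unique mutual best reply is (T, Y), giving (0, 8).
Player 1 earns 0 sequentially versus 0 at the Nash outcome: unchanged.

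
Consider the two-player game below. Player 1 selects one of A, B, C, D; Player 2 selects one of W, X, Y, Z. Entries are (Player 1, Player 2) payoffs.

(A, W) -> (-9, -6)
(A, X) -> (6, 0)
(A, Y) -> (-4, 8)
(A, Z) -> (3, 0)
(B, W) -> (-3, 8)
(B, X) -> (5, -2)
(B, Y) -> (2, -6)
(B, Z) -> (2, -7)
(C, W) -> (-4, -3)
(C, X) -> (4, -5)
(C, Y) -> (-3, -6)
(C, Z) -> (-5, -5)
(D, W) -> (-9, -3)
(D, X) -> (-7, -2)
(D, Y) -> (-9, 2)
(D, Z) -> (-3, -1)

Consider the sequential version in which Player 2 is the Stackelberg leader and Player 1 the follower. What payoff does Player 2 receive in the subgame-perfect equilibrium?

Player 1 best-responds to each possible Player 2 move:
- W: BR = B, leader payoff 8.
- X: BR = A, leader payoff 0.
- Y: BR = B, leader payoff -6.
- Z: BR = A, leader payoff 0.
Maximizing over 8, 0, -6, 0, Player 2 chooses W. Subgame-perfect outcome: (B, W) with payoffs (-3, 8).

8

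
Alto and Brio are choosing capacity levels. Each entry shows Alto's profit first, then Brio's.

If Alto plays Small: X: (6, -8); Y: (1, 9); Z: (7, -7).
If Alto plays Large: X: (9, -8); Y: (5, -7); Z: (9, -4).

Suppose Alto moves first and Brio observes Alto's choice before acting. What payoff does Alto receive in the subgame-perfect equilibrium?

Work backward from Brio's decision.
- Small → Brio plays Y (best of -8, 9, -7); Alto gets 1.
- Large → Brio plays Z (best of -8, -7, -4); Alto gets 9.
Among 1, 9, the best is 9 at Large. Subgame-perfect outcome: (Large, Z) with payoffs (9, -4).

9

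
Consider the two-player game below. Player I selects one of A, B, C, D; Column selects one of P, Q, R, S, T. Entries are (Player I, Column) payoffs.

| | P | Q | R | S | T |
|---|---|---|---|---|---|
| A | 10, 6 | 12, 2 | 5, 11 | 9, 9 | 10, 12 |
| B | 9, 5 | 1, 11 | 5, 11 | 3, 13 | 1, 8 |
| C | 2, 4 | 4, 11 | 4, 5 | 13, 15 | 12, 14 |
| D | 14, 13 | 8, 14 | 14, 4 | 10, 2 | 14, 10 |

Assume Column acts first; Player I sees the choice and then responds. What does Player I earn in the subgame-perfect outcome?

13

Player I best-responds to each possible Column move:
- P → Player I plays D (best of 10, 9, 2, 14); Column gets 13.
- Q → Player I plays A (best of 12, 1, 4, 8); Column gets 2.
- R → Player I plays D (best of 5, 5, 4, 14); Column gets 4.
- S → Player I plays C (best of 9, 3, 13, 10); Column gets 15.
- T → Player I plays D (best of 10, 1, 12, 14); Column gets 10.
Among 13, 2, 4, 15, 10, the best is 15 at S. Subgame-perfect outcome: (C, S) with payoffs (13, 15).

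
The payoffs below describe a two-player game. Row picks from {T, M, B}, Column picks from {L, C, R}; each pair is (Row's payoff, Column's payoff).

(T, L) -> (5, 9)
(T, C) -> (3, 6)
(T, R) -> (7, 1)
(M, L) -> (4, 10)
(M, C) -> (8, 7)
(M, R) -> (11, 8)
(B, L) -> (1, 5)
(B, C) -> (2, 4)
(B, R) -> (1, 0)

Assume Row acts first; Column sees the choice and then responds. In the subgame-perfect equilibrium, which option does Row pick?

Backward induction with Row moving first.
- T → Column plays L (best of 9, 6, 1); Row gets 5.
- M → Column plays L (best of 10, 7, 8); Row gets 4.
- B → Column plays L (best of 5, 4, 0); Row gets 1.
Row's induced payoffs are 5, 4, 1, so Row commits to T. Subgame-perfect outcome: (T, L) with payoffs (5, 9).

T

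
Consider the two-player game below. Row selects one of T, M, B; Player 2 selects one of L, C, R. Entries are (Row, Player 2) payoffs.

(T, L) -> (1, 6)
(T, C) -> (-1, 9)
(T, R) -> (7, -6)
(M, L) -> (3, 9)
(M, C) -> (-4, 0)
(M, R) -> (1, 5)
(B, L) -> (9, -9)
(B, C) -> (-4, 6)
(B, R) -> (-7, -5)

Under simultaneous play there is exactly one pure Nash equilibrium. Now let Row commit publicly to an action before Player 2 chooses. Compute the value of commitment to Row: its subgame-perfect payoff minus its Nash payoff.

Player 2 best-responds to each possible Row move:
- T → Player 2 plays C (best of 6, 9, -6); Row gets -1.
- M → Player 2 plays L (best of 9, 0, 5); Row gets 3.
- B → Player 2 plays C (best of -9, 6, -5); Row gets -4.
Row's induced payoffs are -1, 3, -4, so Row commits to M. Subgame-perfect outcome: (M, L) with payoffs (3, 9).
For the simultaneous game, intersect best replies.
Row's best replies: L→B; C→T; R→T.
Player 2's best replies: T→C; M→L; B→C.
Only (T, C) has each player best-responding; Nash payoffs (-1, 9).
Row's commitment gain: 3 − -1 = 4.

4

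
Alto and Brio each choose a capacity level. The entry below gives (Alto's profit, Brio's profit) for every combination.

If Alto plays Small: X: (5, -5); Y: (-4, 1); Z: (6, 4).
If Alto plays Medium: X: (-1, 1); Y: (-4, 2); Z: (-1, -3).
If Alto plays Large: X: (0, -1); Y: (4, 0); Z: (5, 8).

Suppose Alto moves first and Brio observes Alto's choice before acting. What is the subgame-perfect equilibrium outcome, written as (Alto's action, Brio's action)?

Backward induction with Alto moving first.
- Small: BR = Z, leader payoff 6.
- Medium: BR = Y, leader payoff -4.
- Large: BR = Z, leader payoff 5.
Alto's induced payoffs are 6, -4, 5, so Alto commits to Small. Subgame-perfect outcome: (Small, Z) with payoffs (6, 4).

(Small, Z)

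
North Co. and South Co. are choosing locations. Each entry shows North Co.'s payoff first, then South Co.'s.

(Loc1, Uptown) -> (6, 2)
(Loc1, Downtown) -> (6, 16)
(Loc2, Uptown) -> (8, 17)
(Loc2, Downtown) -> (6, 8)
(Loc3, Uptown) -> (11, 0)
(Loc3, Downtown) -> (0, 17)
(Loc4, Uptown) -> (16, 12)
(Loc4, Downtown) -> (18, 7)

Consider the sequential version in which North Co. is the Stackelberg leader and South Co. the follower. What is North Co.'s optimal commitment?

Loc4

South Co. best-responds to each possible North Co. move:
- Loc1 → South Co. plays Downtown (best of 2, 16); North Co. gets 6.
- Loc2 → South Co. plays Uptown (best of 17, 8); North Co. gets 8.
- Loc3 → South Co. plays Downtown (best of 0, 17); North Co. gets 0.
- Loc4 → South Co. plays Uptown (best of 12, 7); North Co. gets 16.
Maximizing over 6, 8, 0, 16, North Co. chooses Loc4. Subgame-perfect outcome: (Loc4, Uptown) with payoffs (16, 12).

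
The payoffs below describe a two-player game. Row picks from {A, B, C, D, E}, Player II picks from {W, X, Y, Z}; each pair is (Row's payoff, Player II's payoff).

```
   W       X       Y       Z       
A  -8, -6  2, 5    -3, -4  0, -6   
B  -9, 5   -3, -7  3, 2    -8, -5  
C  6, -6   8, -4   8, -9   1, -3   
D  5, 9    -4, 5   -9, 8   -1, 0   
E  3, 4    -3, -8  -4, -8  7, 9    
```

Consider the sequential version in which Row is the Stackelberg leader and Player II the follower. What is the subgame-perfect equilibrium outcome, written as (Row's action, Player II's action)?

Solve by backward induction (Row leads).
- A → Player II plays X (best of -6, 5, -4, -6); Row gets 2.
- B → Player II plays W (best of 5, -7, 2, -5); Row gets -9.
- C → Player II plays Z (best of -6, -4, -9, -3); Row gets 1.
- D → Player II plays W (best of 9, 5, 8, 0); Row gets 5.
- E → Player II plays Z (best of 4, -8, -8, 9); Row gets 7.
Maximizing over 2, -9, 1, 5, 7, Row chooses E. Subgame-perfect outcome: (E, Z) with payoffs (7, 9).

(E, Z)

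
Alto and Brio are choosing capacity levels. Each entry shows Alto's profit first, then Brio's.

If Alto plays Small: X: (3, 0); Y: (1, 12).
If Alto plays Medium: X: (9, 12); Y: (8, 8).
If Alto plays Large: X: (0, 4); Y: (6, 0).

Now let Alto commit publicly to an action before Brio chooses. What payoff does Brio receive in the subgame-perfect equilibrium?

Brio best-responds to each possible Alto move:
- Small → Brio plays Y (best of 0, 12); Alto gets 1.
- Medium → Brio plays X (best of 12, 8); Alto gets 9.
- Large → Brio plays X (best of 4, 0); Alto gets 0.
Alto's induced payoffs are 1, 9, 0, so Alto commits to Medium. Subgame-perfect outcome: (Medium, X) with payoffs (9, 12).

12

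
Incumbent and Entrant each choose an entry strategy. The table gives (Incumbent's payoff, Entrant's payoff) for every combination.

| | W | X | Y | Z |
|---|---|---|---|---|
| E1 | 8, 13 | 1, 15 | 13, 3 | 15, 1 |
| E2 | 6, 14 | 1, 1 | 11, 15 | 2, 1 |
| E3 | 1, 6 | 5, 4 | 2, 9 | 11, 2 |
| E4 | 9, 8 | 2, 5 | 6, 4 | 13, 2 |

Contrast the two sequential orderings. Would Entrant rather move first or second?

If Incumbent leads: Entrant's best replies are E1→X, E2→Y, E3→Y, E4→W; Incumbent's induced payoffs 1, 11, 2, 9; outcome (E2, Y), payoffs (11, 15).
If Entrant leads: Incumbent's best replies are W→E4, X→E3, Y→E1, Z→E1; Entrant's induced payoffs 8, 4, 3, 1; outcome (E4, W), payoffs (9, 8).
Entrant gets 8 moving first and 15 moving second, so Entrant prefers to move second.

second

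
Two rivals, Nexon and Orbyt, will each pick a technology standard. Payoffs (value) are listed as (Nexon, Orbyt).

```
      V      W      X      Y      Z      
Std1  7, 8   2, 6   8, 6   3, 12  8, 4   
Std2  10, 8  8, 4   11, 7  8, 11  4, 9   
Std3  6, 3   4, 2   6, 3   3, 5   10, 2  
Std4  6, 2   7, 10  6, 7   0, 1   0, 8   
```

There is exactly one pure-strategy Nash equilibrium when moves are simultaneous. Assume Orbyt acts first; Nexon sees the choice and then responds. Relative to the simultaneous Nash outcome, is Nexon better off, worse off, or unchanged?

unchanged

Solve by backward induction (Orbyt leads).
- V → Nexon plays Std2 (best of 7, 10, 6, 6); Orbyt gets 8.
- W → Nexon plays Std2 (best of 2, 8, 4, 7); Orbyt gets 4.
- X → Nexon plays Std2 (best of 8, 11, 6, 6); Orbyt gets 7.
- Y → Nexon plays Std2 (best of 3, 8, 3, 0); Orbyt gets 11.
- Z → Nexon plays Std3 (best of 8, 4, 10, 0); Orbyt gets 2.
Maximizing over 8, 4, 7, 11, 2, Orbyt chooses Y. Subgame-perfect outcome: (Std2, Y) with payoffs (8, 11).
Under simultaneous play:
Nexon's best replies: V→Std2; W→Std2; X→Std2; Y→Std2; Z→Std3.
Orbyt's best replies: Std1→Y; Std2→Y; Std3→Y; Std4→W.
The unique mutual best reply is (Std2, Y), giving (8, 11).
Nexon earns 8 sequentially versus 8 at the Nash outcome: unchanged.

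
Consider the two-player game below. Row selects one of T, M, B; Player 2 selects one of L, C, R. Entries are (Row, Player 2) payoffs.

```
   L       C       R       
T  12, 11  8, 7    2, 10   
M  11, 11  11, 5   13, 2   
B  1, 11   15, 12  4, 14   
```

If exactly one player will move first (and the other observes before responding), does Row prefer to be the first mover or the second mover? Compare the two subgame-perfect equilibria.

If Row leads: Player 2's best replies are T→L, M→L, B→R; Row's induced payoffs 12, 11, 4; outcome (T, L), payoffs (12, 11).
If Player 2 leads: Row's best replies are L→T, C→B, R→M; Player 2's induced payoffs 11, 12, 2; outcome (B, C), payoffs (15, 12).
Row gets 12 moving first and 15 moving second, so Row prefers to move second.

second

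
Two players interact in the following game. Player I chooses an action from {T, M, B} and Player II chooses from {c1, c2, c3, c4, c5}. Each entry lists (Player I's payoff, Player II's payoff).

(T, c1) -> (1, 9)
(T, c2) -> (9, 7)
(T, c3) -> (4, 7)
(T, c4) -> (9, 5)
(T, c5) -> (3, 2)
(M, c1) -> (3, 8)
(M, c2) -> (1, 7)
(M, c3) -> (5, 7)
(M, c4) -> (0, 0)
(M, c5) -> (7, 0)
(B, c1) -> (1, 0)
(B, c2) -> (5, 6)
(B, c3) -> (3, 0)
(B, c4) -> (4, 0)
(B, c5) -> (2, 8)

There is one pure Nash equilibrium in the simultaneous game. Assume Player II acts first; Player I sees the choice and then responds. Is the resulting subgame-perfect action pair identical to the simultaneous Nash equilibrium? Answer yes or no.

yes

Backward induction with Player II moving first.
- c1: Player I compares 1, 3, 1 and picks M; Player II would get 8.
- c2: Player I compares 9, 1, 5 and picks T; Player II would get 7.
- c3: Player I compares 4, 5, 3 and picks M; Player II would get 7.
- c4: Player I compares 9, 0, 4 and picks T; Player II would get 5.
- c5: Player I compares 3, 7, 2 and picks M; Player II would get 0.
Maximizing over 8, 7, 7, 5, 0, Player II chooses c1. Subgame-perfect outcome: (M, c1) with payoffs (3, 8).
Under simultaneous play:
Player I's best replies: c1→M; c2→T; c3→M; c4→T; c5→M.
Player II's best replies: T→c1; M→c1; B→c5.
The unique mutual best reply is (M, c1), giving (3, 8).
Sequential outcome (M, c1) coincides with the Nash profile (M, c1).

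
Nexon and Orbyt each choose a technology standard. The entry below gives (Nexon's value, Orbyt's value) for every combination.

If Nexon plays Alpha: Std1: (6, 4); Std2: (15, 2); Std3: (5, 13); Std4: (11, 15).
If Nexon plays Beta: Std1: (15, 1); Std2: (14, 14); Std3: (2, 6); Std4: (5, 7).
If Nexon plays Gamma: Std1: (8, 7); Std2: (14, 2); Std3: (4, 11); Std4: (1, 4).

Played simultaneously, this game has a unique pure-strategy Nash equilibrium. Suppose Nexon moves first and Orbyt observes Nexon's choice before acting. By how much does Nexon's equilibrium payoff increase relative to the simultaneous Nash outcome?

Work backward from Orbyt's decision.
- Alpha: Orbyt compares 4, 2, 13, 15 and picks Std4; Nexon would get 11.
- Beta: Orbyt compares 1, 14, 6, 7 and picks Std2; Nexon would get 14.
- Gamma: Orbyt compares 7, 2, 11, 4 and picks Std3; Nexon would get 4.
Maximizing over 11, 14, 4, Nexon chooses Beta. Subgame-perfect outcome: (Beta, Std2) with payoffs (14, 14).
For the simultaneous game, intersect best replies.
Nexon's best replies: Std1→Beta; Std2→Alpha; Std3→Alpha; Std4→Alpha.
Orbyt's best replies: Alpha→Std4; Beta→Std2; Gamma→Std3.
Only (Alpha, Std4) has each player best-responding; Nash payoffs (11, 15).
Nexon's commitment gain: 14 − 11 = 3.

3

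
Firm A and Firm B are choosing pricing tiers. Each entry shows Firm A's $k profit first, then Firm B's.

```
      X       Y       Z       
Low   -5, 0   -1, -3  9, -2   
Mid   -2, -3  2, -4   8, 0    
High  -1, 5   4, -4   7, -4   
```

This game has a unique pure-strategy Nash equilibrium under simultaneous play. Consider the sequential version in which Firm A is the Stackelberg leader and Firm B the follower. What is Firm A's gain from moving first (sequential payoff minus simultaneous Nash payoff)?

9

Solve by backward induction (Firm A leads).
- Low → Firm B plays X (best of 0, -3, -2); Firm A gets -5.
- Mid → Firm B plays Z (best of -3, -4, 0); Firm A gets 8.
- High → Firm B plays X (best of 5, -4, -4); Firm A gets -1.
Firm A's induced payoffs are -5, 8, -1, so Firm A commits to Mid. Subgame-perfect outcome: (Mid, Z) with payoffs (8, 0).
Under simultaneous play:
Firm A's best replies: X→High; Y→High; Z→Low.
Firm B's best replies: Low→X; Mid→Z; High→X.
The unique mutual best reply is (High, X), giving (-1, 5).
Firm A's commitment gain: 8 − -1 = 9.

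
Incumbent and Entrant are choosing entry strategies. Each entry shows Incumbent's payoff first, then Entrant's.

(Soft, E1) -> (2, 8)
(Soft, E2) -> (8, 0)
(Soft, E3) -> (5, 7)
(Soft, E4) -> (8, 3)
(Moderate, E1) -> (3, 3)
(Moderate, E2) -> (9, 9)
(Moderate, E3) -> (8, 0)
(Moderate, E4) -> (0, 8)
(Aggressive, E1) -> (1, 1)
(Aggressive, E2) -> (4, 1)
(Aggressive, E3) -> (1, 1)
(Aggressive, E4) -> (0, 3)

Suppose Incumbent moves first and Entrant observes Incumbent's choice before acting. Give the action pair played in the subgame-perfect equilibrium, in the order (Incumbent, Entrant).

Backward induction with Incumbent moving first.
- Soft: Entrant compares 8, 0, 7, 3 and picks E1; Incumbent would get 2.
- Moderate: Entrant compares 3, 9, 0, 8 and picks E2; Incumbent would get 9.
- Aggressive: Entrant compares 1, 1, 1, 3 and picks E4; Incumbent would get 0.
Among 2, 9, 0, the best is 9 at Moderate. Subgame-perfect outcome: (Moderate, E2) with payoffs (9, 9).

(Moderate, E2)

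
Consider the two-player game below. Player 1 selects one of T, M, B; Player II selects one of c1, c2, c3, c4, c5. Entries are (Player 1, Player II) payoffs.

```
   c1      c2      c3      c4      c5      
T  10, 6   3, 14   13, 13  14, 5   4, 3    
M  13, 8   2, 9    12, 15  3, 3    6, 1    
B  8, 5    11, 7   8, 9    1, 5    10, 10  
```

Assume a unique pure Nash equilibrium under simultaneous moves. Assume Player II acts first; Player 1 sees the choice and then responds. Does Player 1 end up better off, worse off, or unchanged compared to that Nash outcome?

Solve by backward induction (Player II leads).
- c1 → Player 1 plays M (best of 10, 13, 8); Player II gets 8.
- c2 → Player 1 plays B (best of 3, 2, 11); Player II gets 7.
- c3 → Player 1 plays T (best of 13, 12, 8); Player II gets 13.
- c4 → Player 1 plays T (best of 14, 3, 1); Player II gets 5.
- c5 → Player 1 plays B (best of 4, 6, 10); Player II gets 10.
Maximizing over 8, 7, 13, 5, 10, Player II chooses c3. Subgame-perfect outcome: (T, c3) with payoffs (13, 13).
Under simultaneous play:
Player 1's best replies: c1→M; c2→B; c3→T; c4→T; c5→B.
Player II's best replies: T→c2; M→c3; B→c5.
The unique mutual best reply is (B, c5), giving (10, 10).
Player 1 earns 13 sequentially versus 10 at the Nash outcome: better off.

better off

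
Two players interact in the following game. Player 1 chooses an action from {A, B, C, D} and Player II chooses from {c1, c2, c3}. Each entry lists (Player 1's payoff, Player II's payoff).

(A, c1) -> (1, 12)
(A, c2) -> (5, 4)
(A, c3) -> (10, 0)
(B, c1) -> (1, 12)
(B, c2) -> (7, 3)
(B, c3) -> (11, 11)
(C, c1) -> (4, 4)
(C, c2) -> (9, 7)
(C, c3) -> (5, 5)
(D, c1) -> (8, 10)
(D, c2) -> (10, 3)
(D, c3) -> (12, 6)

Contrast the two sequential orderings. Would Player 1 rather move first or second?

first

If Player 1 leads: Player II's best replies are A→c1, B→c1, C→c2, D→c1; Player 1's induced payoffs 1, 1, 9, 8; outcome (C, c2), payoffs (9, 7).
If Player II leads: Player 1's best replies are c1→D, c2→D, c3→D; Player II's induced payoffs 10, 3, 6; outcome (D, c1), payoffs (8, 10).
Player 1 gets 9 moving first and 8 moving second, so Player 1 prefers to move first.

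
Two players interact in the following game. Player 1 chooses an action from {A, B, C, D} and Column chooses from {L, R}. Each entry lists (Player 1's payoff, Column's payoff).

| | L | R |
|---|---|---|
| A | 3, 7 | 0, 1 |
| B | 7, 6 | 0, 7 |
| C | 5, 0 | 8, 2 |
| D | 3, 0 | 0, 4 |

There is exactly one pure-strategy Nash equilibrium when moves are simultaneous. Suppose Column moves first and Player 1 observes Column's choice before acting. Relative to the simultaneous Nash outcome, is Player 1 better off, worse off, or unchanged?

worse off

Solve by backward induction (Column leads).
- L: BR = B, leader payoff 6.
- R: BR = C, leader payoff 2.
Among 6, 2, the best is 6 at L. Subgame-perfect outcome: (B, L) with payoffs (7, 6).
Now find the simultaneous Nash equilibrium.
Player 1's best replies: L→B; R→C.
Column's best replies: A→L; B→R; C→R; D→R.
Only (C, R) has each player best-responding; Nash payoffs (8, 2).
Player 1 earns 7 sequentially versus 8 at the Nash outcome: worse off.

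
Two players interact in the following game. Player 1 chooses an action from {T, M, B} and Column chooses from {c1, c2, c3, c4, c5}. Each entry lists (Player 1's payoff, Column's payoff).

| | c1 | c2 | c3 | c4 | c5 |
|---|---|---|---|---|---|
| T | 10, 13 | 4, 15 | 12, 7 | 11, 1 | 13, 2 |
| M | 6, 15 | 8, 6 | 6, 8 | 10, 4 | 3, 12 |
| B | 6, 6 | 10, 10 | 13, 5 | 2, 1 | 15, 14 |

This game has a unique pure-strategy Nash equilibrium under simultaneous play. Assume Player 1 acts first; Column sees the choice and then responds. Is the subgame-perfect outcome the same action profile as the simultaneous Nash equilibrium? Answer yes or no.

yes

Solve by backward induction (Player 1 leads).
- T: Column compares 13, 15, 7, 1, 2 and picks c2; Player 1 would get 4.
- M: Column compares 15, 6, 8, 4, 12 and picks c1; Player 1 would get 6.
- B: Column compares 6, 10, 5, 1, 14 and picks c5; Player 1 would get 15.
Among 4, 6, 15, the best is 15 at B. Subgame-perfect outcome: (B, c5) with payoffs (15, 14).
Now find the simultaneous Nash equilibrium.
Player 1's best replies: c1→T; c2→B; c3→B; c4→T; c5→B.
Column's best replies: T→c2; M→c1; B→c5.
The unique mutual best reply is (B, c5), giving (15, 14).
Sequential outcome (B, c5) coincides with the Nash profile (B, c5).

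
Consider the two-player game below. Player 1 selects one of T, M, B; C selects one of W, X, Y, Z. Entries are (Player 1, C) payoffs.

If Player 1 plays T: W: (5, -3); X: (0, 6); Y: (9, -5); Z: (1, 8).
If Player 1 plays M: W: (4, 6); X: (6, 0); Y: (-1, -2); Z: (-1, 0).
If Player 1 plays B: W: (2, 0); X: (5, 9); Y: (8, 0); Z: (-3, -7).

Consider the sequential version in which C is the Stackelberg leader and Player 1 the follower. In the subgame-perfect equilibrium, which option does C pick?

Z

Player 1 best-responds to each possible C move:
- W: BR = T, leader payoff -3.
- X: BR = M, leader payoff 0.
- Y: BR = T, leader payoff -5.
- Z: BR = T, leader payoff 8.
C's induced payoffs are -3, 0, -5, 8, so C commits to Z. Subgame-perfect outcome: (T, Z) with payoffs (1, 8).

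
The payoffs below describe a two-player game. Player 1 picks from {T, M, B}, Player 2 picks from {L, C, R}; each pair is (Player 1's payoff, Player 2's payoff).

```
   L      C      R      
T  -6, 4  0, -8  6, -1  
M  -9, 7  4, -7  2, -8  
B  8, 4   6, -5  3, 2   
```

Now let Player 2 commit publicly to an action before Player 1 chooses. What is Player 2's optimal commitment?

L

Player 1 best-responds to each possible Player 2 move:
- L → Player 1 plays B (best of -6, -9, 8); Player 2 gets 4.
- C → Player 1 plays B (best of 0, 4, 6); Player 2 gets -5.
- R → Player 1 plays T (best of 6, 2, 3); Player 2 gets -1.
Player 2's induced payoffs are 4, -5, -1, so Player 2 commits to L. Subgame-perfect outcome: (B, L) with payoffs (8, 4).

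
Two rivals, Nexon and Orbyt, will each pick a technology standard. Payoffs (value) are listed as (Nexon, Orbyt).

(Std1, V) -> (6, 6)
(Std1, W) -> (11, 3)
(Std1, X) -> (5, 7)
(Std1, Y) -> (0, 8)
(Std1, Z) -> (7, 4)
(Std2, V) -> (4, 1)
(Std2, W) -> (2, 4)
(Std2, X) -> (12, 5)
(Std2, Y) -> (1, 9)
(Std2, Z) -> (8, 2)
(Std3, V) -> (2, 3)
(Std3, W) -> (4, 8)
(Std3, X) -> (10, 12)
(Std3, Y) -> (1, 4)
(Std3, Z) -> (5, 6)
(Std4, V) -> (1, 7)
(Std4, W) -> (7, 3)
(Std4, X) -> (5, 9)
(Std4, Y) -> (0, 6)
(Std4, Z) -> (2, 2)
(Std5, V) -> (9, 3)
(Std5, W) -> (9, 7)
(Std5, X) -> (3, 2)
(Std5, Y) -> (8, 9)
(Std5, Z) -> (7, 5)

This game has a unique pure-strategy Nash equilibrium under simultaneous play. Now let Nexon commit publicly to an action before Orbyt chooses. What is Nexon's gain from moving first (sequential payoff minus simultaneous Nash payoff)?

Work backward from Orbyt's decision.
- Std1: Orbyt compares 6, 3, 7, 8, 4 and picks Y; Nexon would get 0.
- Std2: Orbyt compares 1, 4, 5, 9, 2 and picks Y; Nexon would get 1.
- Std3: Orbyt compares 3, 8, 12, 4, 6 and picks X; Nexon would get 10.
- Std4: Orbyt compares 7, 3, 9, 6, 2 and picks X; Nexon would get 5.
- Std5: Orbyt compares 3, 7, 2, 9, 5 and picks Y; Nexon would get 8.
Maximizing over 0, 1, 10, 5, 8, Nexon chooses Std3. Subgame-perfect outcome: (Std3, X) with payoffs (10, 12).
For the simultaneous game, intersect best replies.
Nexon's best replies: V→Std5; W→Std1; X→Std2; Y→Std5; Z→Std2.
Orbyt's best replies: Std1→Y; Std2→Y; Std3→X; Std4→X; Std5→Y.
The unique mutual best reply is (Std5, Y), giving (8, 9).
Nexon's commitment gain: 10 − 8 = 2.

2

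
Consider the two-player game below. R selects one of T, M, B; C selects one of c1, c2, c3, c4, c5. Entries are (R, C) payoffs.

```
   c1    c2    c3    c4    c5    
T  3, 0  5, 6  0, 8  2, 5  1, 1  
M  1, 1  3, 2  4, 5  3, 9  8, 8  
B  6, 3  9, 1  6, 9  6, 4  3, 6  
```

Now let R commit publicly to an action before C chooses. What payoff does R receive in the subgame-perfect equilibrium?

Solve by backward induction (R leads).
- T: BR = c3, leader payoff 0.
- M: BR = c4, leader payoff 3.
- B: BR = c3, leader payoff 6.
Maximizing over 0, 3, 6, R chooses B. Subgame-perfect outcome: (B, c3) with payoffs (6, 9).

6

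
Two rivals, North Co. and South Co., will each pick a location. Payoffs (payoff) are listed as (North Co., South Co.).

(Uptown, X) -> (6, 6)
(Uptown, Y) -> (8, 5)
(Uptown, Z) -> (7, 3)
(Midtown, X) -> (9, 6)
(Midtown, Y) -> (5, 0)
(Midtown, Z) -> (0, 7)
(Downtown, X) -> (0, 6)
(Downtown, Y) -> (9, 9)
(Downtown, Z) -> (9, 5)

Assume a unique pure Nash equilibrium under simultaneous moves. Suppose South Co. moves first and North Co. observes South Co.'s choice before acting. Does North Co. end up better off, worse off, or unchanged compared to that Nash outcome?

unchanged

North Co. best-responds to each possible South Co. move:
- X → North Co. plays Midtown (best of 6, 9, 0); South Co. gets 6.
- Y → North Co. plays Downtown (best of 8, 5, 9); South Co. gets 9.
- Z → North Co. plays Downtown (best of 7, 0, 9); South Co. gets 5.
Among 6, 9, 5, the best is 9 at Y. Subgame-perfect outcome: (Downtown, Y) with payoffs (9, 9).
Now find the simultaneous Nash equilibrium.
North Co.'s best replies: X→Midtown; Y→Downtown; Z→Downtown.
South Co.'s best replies: Uptown→X; Midtown→Z; Downtown→Y.
The unique mutual best reply is (Downtown, Y), giving (9, 9).
North Co. earns 9 sequentially versus 9 at the Nash outcome: unchanged.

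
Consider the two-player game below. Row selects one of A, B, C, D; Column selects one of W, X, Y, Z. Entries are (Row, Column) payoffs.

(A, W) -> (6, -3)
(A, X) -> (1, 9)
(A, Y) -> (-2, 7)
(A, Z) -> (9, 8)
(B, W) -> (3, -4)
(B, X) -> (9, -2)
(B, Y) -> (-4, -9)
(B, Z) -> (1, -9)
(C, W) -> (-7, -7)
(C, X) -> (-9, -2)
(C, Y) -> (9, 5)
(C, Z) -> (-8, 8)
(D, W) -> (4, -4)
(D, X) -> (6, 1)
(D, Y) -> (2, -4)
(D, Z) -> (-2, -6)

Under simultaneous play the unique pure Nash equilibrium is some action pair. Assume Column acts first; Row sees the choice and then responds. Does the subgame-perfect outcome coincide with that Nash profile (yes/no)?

no

Row best-responds to each possible Column move:
- W: Row compares 6, 3, -7, 4 and picks A; Column would get -3.
- X: Row compares 1, 9, -9, 6 and picks B; Column would get -2.
- Y: Row compares -2, -4, 9, 2 and picks C; Column would get 5.
- Z: Row compares 9, 1, -8, -2 and picks A; Column would get 8.
Maximizing over -3, -2, 5, 8, Column chooses Z. Subgame-perfect outcome: (A, Z) with payoffs (9, 8).
Now find the simultaneous Nash equilibrium.
Row's best replies: W→A; X→B; Y→C; Z→A.
Column's best replies: A→X; B→X; C→Z; D→X.
The unique mutual best reply is (B, X), giving (9, -2).
Sequential outcome (A, Z) differs from the Nash profile (B, X).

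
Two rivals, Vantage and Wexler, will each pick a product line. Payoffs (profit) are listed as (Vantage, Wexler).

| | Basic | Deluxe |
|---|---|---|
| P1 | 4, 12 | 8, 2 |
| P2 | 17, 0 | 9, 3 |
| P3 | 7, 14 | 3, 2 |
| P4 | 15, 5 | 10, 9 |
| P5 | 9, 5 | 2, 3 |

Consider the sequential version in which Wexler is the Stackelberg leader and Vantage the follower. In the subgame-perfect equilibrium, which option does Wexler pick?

Deluxe

Work backward from Vantage's decision.
- Basic → Vantage plays P2 (best of 4, 17, 7, 15, 9); Wexler gets 0.
- Deluxe → Vantage plays P4 (best of 8, 9, 3, 10, 2); Wexler gets 9.
Maximizing over 0, 9, Wexler chooses Deluxe. Subgame-perfect outcome: (P4, Deluxe) with payoffs (10, 9).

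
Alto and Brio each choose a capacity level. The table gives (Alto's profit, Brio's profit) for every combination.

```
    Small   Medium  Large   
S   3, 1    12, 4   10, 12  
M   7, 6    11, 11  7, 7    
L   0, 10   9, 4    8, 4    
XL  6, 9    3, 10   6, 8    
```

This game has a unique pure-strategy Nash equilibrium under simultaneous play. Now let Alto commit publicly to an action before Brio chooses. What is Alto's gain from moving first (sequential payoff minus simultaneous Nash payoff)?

1

Solve by backward induction (Alto leads).
- S: Brio compares 1, 4, 12 and picks Large; Alto would get 10.
- M: Brio compares 6, 11, 7 and picks Medium; Alto would get 11.
- L: Brio compares 10, 4, 4 and picks Small; Alto would get 0.
- XL: Brio compares 9, 10, 8 and picks Medium; Alto would get 3.
Alto's induced payoffs are 10, 11, 0, 3, so Alto commits to M. Subgame-perfect outcome: (M, Medium) with payoffs (11, 11).
Now find the simultaneous Nash equilibrium.
Alto's best replies: Small→M; Medium→S; Large→S.
Brio's best replies: S→Large; M→Medium; L→Small; XL→Medium.
Only (S, Large) has each player best-responding; Nash payoffs (10, 12).
Alto's commitment gain: 11 − 10 = 1.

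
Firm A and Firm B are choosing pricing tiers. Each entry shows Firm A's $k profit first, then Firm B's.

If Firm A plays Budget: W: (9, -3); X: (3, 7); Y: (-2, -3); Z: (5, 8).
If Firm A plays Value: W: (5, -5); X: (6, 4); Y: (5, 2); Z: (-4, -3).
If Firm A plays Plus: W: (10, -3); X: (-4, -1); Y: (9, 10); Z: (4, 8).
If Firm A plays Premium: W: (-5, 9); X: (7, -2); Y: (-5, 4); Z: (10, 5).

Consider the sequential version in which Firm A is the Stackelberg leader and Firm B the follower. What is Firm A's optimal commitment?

Plus

Work backward from Firm B's decision.
- Budget: Firm B compares -3, 7, -3, 8 and picks Z; Firm A would get 5.
- Value: Firm B compares -5, 4, 2, -3 and picks X; Firm A would get 6.
- Plus: Firm B compares -3, -1, 10, 8 and picks Y; Firm A would get 9.
- Premium: Firm B compares 9, -2, 4, 5 and picks W; Firm A would get -5.
Among 5, 6, 9, -5, the best is 9 at Plus. Subgame-perfect outcome: (Plus, Y) with payoffs (9, 10).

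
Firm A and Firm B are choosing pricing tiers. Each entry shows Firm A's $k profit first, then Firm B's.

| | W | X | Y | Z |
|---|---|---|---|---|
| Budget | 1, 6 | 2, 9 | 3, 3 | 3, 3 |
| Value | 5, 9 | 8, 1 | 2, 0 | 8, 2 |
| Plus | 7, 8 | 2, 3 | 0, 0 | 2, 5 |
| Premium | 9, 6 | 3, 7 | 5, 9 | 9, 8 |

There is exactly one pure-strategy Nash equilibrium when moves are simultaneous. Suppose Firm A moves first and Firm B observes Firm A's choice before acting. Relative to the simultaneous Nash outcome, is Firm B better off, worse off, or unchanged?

Work backward from Firm B's decision.
- Budget: Firm B compares 6, 9, 3, 3 and picks X; Firm A would get 2.
- Value: Firm B compares 9, 1, 0, 2 and picks W; Firm A would get 5.
- Plus: Firm B compares 8, 3, 0, 5 and picks W; Firm A would get 7.
- Premium: Firm B compares 6, 7, 9, 8 and picks Y; Firm A would get 5.
Maximizing over 2, 5, 7, 5, Firm A chooses Plus. Subgame-perfect outcome: (Plus, W) with payoffs (7, 8).
Now find the simultaneous Nash equilibrium.
Firm A's best replies: W→Premium; X→Value; Y→Premium; Z→Premium.
Firm B's best replies: Budget→X; Value→W; Plus→W; Premium→Y.
Only (Premium, Y) has each player best-responding; Nash payoffs (5, 9).
Firm B earns 8 sequentially versus 9 at the Nash outcome: worse off.

worse off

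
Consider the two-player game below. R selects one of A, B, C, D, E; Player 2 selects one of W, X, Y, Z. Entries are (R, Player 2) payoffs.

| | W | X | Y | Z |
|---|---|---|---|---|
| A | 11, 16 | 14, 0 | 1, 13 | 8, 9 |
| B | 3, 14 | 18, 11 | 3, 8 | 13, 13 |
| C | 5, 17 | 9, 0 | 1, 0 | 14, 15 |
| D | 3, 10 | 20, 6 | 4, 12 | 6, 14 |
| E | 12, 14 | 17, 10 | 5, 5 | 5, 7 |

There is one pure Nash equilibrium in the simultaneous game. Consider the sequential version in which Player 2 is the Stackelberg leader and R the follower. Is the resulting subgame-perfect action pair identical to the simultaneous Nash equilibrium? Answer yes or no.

R best-responds to each possible Player 2 move:
- W → R plays E (best of 11, 3, 5, 3, 12); Player 2 gets 14.
- X → R plays D (best of 14, 18, 9, 20, 17); Player 2 gets 6.
- Y → R plays E (best of 1, 3, 1, 4, 5); Player 2 gets 5.
- Z → R plays C (best of 8, 13, 14, 6, 5); Player 2 gets 15.
Player 2's induced payoffs are 14, 6, 5, 15, so Player 2 commits to Z. Subgame-perfect outcome: (C, Z) with payoffs (14, 15).
For the simultaneous game, intersect best replies.
R's best replies: W→E; X→D; Y→E; Z→C.
Player 2's best replies: A→W; B→W; C→W; D→Z; E→W.
Only (E, W) has each player best-responding; Nash payoffs (12, 14).
Sequential outcome (C, Z) differs from the Nash profile (E, W).

no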